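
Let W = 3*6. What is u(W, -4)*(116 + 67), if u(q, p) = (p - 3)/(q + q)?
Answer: -427/12 ≈ -35.583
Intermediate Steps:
W = 18
u(q, p) = (-3 + p)/(2*q) (u(q, p) = (-3 + p)/((2*q)) = (-3 + p)*(1/(2*q)) = (-3 + p)/(2*q))
u(W, -4)*(116 + 67) = ((½)*(-3 - 4)/18)*(116 + 67) = ((½)*(1/18)*(-7))*183 = -7/36*183 = -427/12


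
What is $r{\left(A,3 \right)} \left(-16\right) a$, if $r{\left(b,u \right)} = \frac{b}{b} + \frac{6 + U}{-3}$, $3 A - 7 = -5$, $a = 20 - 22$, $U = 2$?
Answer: $- \frac{160}{3} \approx -53.333$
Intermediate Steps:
$a = -2$ ($a = 20 - 22 = -2$)
$A = \frac{2}{3}$ ($A = \frac{7}{3} + \frac{1}{3} \left(-5\right) = \frac{7}{3} - \frac{5}{3} = \frac{2}{3} \approx 0.66667$)
$r{\left(b,u \right)} = - \frac{5}{3}$ ($r{\left(b,u \right)} = \frac{b}{b} + \frac{6 + 2}{-3} = 1 + 8 \left(- \frac{1}{3}\right) = 1 - \frac{8}{3} = - \frac{5}{3}$)
$r{\left(A,3 \right)} \left(-16\right) a = \left(- \frac{5}{3}\right) \left(-16\right) \left(-2\right) = \frac{80}{3} \left(-2\right) = - \frac{160}{3}$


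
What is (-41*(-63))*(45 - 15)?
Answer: 77490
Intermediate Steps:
(-41*(-63))*(45 - 15) = 2583*30 = 77490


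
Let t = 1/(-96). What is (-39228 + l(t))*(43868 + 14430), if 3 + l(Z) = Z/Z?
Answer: -2287030540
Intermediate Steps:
t = -1/96 ≈ -0.010417
l(Z) = -2 (l(Z) = -3 + Z/Z = -3 + 1 = -2)
(-39228 + l(t))*(43868 + 14430) = (-39228 - 2)*(43868 + 14430) = -39230*58298 = -2287030540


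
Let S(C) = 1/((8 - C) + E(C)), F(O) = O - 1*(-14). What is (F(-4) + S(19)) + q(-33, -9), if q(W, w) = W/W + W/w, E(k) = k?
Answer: 355/24 ≈ 14.792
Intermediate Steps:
F(O) = 14 + O (F(O) = O + 14 = 14 + O)
S(C) = ⅛ (S(C) = 1/((8 - C) + C) = 1/8 = ⅛)
q(W, w) = 1 + W/w
(F(-4) + S(19)) + q(-33, -9) = ((14 - 4) + ⅛) + (-33 - 9)/(-9) = (10 + ⅛) - ⅑*(-42) = 81/8 + 14/3 = 355/24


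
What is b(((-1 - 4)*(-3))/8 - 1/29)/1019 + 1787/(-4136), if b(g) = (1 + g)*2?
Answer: -52126231/122222936 ≈ -0.42649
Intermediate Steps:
b(g) = 2 + 2*g
b(((-1 - 4)*(-3))/8 - 1/29)/1019 + 1787/(-4136) = (2 + 2*(((-1 - 4)*(-3))/8 - 1/29))/1019 + 1787/(-4136) = (2 + 2*(-5*(-3)*(⅛) - 1*1/29))*(1/1019) + 1787*(-1/4136) = (2 + 2*(15*(⅛) - 1/29))*(1/1019) - 1787/4136 = (2 + 2*(15/8 - 1/29))*(1/1019) - 1787/4136 = (2 + 2*(427/232))*(1/1019) - 1787/4136 = (2 + 427/116)*(1/1019) - 1787/4136 = (659/116)*(1/1019) - 1787/4136 = 659/118204 - 1787/4136 = -52126231/122222936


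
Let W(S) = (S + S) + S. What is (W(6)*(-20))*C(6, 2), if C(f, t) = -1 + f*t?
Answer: -3960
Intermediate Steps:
W(S) = 3*S (W(S) = 2*S + S = 3*S)
(W(6)*(-20))*C(6, 2) = ((3*6)*(-20))*(-1 + 6*2) = (18*(-20))*(-1 + 12) = -360*11 = -3960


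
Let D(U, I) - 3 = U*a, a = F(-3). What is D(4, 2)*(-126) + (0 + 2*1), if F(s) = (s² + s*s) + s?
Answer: -7936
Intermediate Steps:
F(s) = s + 2*s² (F(s) = (s² + s²) + s = 2*s² + s = s + 2*s²)
a = 15 (a = -3*(1 + 2*(-3)) = -3*(1 - 6) = -3*(-5) = 15)
D(U, I) = 3 + 15*U (D(U, I) = 3 + U*15 = 3 + 15*U)
D(4, 2)*(-126) + (0 + 2*1) = (3 + 15*4)*(-126) + (0 + 2*1) = (3 + 60)*(-126) + (0 + 2) = 63*(-126) + 2 = -7938 + 2 = -7936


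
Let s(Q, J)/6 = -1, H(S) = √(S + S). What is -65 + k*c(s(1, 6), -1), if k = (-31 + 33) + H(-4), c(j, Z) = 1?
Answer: -63 + 2*I*√2 ≈ -63.0 + 2.8284*I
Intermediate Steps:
H(S) = √2*√S (H(S) = √(2*S) = √2*√S)
s(Q, J) = -6 (s(Q, J) = 6*(-1) = -6)
k = 2 + 2*I*√2 (k = (-31 + 33) + √2*√(-4) = 2 + √2*(2*I) = 2 + 2*I*√2 ≈ 2.0 + 2.8284*I)
-65 + k*c(s(1, 6), -1) = -65 + (2 + 2*I*√2)*1 = -65 + (2 + 2*I*√2) = -63 + 2*I*√2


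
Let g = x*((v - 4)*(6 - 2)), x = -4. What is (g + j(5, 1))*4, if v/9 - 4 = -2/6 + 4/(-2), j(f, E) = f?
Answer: -684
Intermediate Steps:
v = 15 (v = 36 + 9*(-2/6 + 4/(-2)) = 36 + 9*(-2*⅙ + 4*(-½)) = 36 + 9*(-⅓ - 2) = 36 + 9*(-7/3) = 36 - 21 = 15)
g = -176 (g = -4*(15 - 4)*(6 - 2) = -44*4 = -4*44 = -176)
(g + j(5, 1))*4 = (-176 + 5)*4 = -171*4 = -684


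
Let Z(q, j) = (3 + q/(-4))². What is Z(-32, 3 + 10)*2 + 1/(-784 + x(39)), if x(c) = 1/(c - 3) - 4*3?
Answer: 6934474/28655 ≈ 242.00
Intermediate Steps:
Z(q, j) = (3 - q/4)² (Z(q, j) = (3 + q*(-¼))² = (3 - q/4)²)
x(c) = -12 + 1/(-3 + c) (x(c) = 1/(-3 + c) - 12 = -12 + 1/(-3 + c))
Z(-32, 3 + 10)*2 + 1/(-784 + x(39)) = ((-12 - 32)²/16)*2 + 1/(-784 + (37 - 12*39)/(-3 + 39)) = ((1/16)*(-44)²)*2 + 1/(-784 + (37 - 468)/36) = ((1/16)*1936)*2 + 1/(-784 + (1/36)*(-431)) = 121*2 + 1/(-784 - 431/36) = 242 + 1/(-28655/36) = 242 - 36/28655 = 6934474/28655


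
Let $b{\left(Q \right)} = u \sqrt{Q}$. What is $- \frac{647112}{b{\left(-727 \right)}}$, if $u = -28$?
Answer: $- \frac{161778 i \sqrt{727}}{5089} \approx - 857.14 i$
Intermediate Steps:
$b{\left(Q \right)} = - 28 \sqrt{Q}$
$- \frac{647112}{b{\left(-727 \right)}} = - \frac{647112}{\left(-28\right) \sqrt{-727}} = - \frac{647112}{\left(-28\right) i \sqrt{727}} = - 647112 \frac{i \sqrt{727}}{20356} = - \frac{161778 i \sqrt{727}}{5089}$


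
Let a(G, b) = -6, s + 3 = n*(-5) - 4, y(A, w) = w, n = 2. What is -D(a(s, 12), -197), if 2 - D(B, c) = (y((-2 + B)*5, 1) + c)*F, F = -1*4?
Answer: 782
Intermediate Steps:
F = -4
s = -17 (s = -3 + (2*(-5) - 4) = -3 + (-10 - 4) = -3 - 14 = -17)
D(B, c) = 6 + 4*c (D(B, c) = 2 - (1 + c)*(-4) = 2 - (-4 - 4*c) = 2 + (4 + 4*c) = 6 + 4*c)
-D(a(s, 12), -197) = -(6 + 4*(-197)) = -(6 - 788) = -1*(-782) = 782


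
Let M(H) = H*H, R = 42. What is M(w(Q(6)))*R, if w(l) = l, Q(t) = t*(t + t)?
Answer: 217728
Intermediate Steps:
Q(t) = 2*t² (Q(t) = t*(2*t) = 2*t²)
M(H) = H²
M(w(Q(6)))*R = (2*6²)²*42 = (2*36)²*42 = 72²*42 = 5184*42 = 217728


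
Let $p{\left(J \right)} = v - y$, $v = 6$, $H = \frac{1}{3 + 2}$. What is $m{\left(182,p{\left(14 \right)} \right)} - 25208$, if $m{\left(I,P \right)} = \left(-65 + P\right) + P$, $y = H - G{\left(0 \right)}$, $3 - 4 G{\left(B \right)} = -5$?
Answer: $- \frac{126287}{5} \approx -25257.0$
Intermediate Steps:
$H = \frac{1}{5} \approx 0.2$
$G{\left(B \right)} = 2$ ($G{\left(B \right)} = \frac{3}{4} - - \frac{5}{4} = \frac{3}{4} + \frac{5}{4} = 2$)
$y = - \frac{9}{5}$ ($y = \frac{1}{5} - 2 = - \frac{9}{5} \approx -1.8$)
$p{\left(J \right)} = \frac{39}{5}$ ($p{\left(J \right)} = 6 - - \frac{9}{5} = 6 + \frac{9}{5} = \frac{39}{5}$)
$m{\left(I,P \right)} = -65 + 2 P$
$m{\left(182,p{\left(14 \right)} \right)} - 25208 = \left(-65 + 2 \cdot \frac{39}{5}\right) - 25208 = \left(-65 + \frac{78}{5}\right) - 25208 = - \frac{247}{5} - 25208 = - \frac{126287}{5}$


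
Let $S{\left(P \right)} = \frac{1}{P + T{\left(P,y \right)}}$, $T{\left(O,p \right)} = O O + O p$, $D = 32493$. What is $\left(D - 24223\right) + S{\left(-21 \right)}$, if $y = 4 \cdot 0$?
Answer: $\frac{3473401}{420} \approx 8270.0$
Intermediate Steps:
$y = 0$
$T{\left(O,p \right)} = O^{2} + O p$
$S{\left(P \right)} = \frac{1}{P + P^{2}}$ ($S{\left(P \right)} = \frac{1}{P + P \left(P + 0\right)} = \frac{1}{P + P P} = \frac{1}{P + P^{2}}$)
$\left(D - 24223\right) + S{\left(-21 \right)} = \left(32493 - 24223\right) + \frac{1}{\left(-21\right) \left(1 - 21\right)} = 8270 - \frac{1}{21 \left(-20\right)} = 8270 - - \frac{1}{420} = 8270 + \frac{1}{420} = \frac{3473401}{420}$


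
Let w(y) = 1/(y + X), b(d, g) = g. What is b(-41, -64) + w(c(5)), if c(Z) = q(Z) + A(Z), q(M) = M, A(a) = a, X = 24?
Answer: -2175/34 ≈ -63.971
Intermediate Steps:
c(Z) = 2*Z (c(Z) = Z + Z = 2*Z)
w(y) = 1/(24 + y) (w(y) = 1/(y + 24) = 1/(24 + y))
b(-41, -64) + w(c(5)) = -64 + 1/(24 + 2*5) = -64 + 1/(24 + 10) = -64 + 1/34 = -2175/34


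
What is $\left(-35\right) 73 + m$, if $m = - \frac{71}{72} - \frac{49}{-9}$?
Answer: $- \frac{61213}{24} \approx -2550.5$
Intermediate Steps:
$m = \frac{107}{24}$ ($m = \left(-71\right) \frac{1}{72} - - \frac{49}{9} = - \frac{71}{72} + \frac{49}{9} = \frac{107}{24} \approx 4.4583$)
$\left(-35\right) 73 + m = \left(-35\right) 73 + \frac{107}{24} = -2555 + \frac{107}{24} = - \frac{61213}{24}$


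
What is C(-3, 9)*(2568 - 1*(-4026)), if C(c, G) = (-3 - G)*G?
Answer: -712152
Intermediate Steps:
C(c, G) = G*(-3 - G)
C(-3, 9)*(2568 - 1*(-4026)) = (-1*9*(3 + 9))*(2568 - 1*(-4026)) = (-1*9*12)*(2568 + 4026) = -108*6594 = -712152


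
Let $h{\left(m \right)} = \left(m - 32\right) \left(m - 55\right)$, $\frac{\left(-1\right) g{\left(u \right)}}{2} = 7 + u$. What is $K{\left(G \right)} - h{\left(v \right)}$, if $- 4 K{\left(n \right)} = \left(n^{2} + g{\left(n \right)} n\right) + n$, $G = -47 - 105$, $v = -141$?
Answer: $-28626$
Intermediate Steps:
$g{\left(u \right)} = -14 - 2 u$ ($g{\left(u \right)} = - 2 \left(7 + u\right) = -14 - 2 u$)
$h{\left(m \right)} = \left(-55 + m\right) \left(-32 + m\right)$ ($h{\left(m \right)} = \left(-32 + m\right) \left(-55 + m\right) = \left(-55 + m\right) \left(-32 + m\right)$)
$G = -152$ ($G = -47 - 105 = -152$)
$K{\left(n \right)} = - \frac{n}{4} - \frac{n^{2}}{4} - \frac{n \left(-14 - 2 n\right)}{4}$ ($K{\left(n \right)} = - \frac{\left(n^{2} + \left(-14 - 2 n\right) n\right) + n}{4} = - \frac{\left(n^{2} + n \left(-14 - 2 n\right)\right) + n}{4} = - \frac{n + n^{2} + n \left(-14 - 2 n\right)}{4} = - \frac{n}{4} - \frac{n^{2}}{4} - \frac{n \left(-14 - 2 n\right)}{4}$)
$K{\left(G \right)} - h{\left(v \right)} = \frac{1}{4} \left(-152\right) \left(13 - 152\right) - \left(1760 + \left(-141\right)^{2} - -12267\right) = \frac{1}{4} \left(-152\right) \left(-139\right) - \left(1760 + 19881 + 12267\right) = 5282 - 33908 = -28626$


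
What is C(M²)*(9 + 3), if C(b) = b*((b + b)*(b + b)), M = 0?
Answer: 0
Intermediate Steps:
C(b) = 4*b³ (C(b) = b*((2*b)*(2*b)) = b*(4*b²) = 4*b³)
C(M²)*(9 + 3) = (4*(0²)³)*(9 + 3) = (4*0³)*12 = (4*0)*12 = 0*12 = 0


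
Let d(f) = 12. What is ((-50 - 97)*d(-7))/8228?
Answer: -441/2057 ≈ -0.21439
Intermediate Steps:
((-50 - 97)*d(-7))/8228 = ((-50 - 97)*12)/8228 = -147*12*(1/8228) = -1764*1/8228 = -441/2057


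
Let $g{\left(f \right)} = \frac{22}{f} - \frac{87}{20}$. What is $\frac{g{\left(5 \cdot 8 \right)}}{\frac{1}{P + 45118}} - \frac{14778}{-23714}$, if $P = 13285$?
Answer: $- \frac{13157166104}{59285} \approx -2.2193 \cdot 10^{5}$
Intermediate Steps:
$g{\left(f \right)} = - \frac{87}{20} + \frac{22}{f}$ ($g{\left(f \right)} = \frac{22}{f} - \frac{87}{20} = - \frac{87}{20} + \frac{22}{f}$)
$\frac{g{\left(5 \cdot 8 \right)}}{\frac{1}{P + 45118}} - \frac{14778}{-23714} = \frac{- \frac{87}{20} + \frac{22}{5 \cdot 8}}{\frac{1}{13285 + 45118}} - \frac{14778}{-23714} = \frac{- \frac{87}{20} + \frac{22}{40}}{\frac{1}{58403}} - - \frac{7389}{11857} = \left(- \frac{87}{20} + 22 \cdot \frac{1}{40}\right) \frac{1}{\frac{1}{58403}} + \frac{7389}{11857} = \left(- \frac{87}{20} + \frac{11}{20}\right) 58403 + \frac{7389}{11857} = \left(- \frac{19}{5}\right) 58403 + \frac{7389}{11857} = - \frac{1109657}{5} + \frac{7389}{11857} = - \frac{13157166104}{59285}$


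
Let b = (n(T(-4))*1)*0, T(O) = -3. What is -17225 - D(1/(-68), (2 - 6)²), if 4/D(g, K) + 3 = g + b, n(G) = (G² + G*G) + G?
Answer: -3530853/205 ≈ -17224.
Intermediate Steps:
n(G) = G + 2*G² (n(G) = (G² + G²) + G = 2*G² + G = G + 2*G²)
b = 0 (b = (-3*(1 + 2*(-3))*1)*0 = (-3*(1 - 6)*1)*0 = (-3*(-5)*1)*0 = (15*1)*0 = 15*0 = 0)
D(g, K) = 4/(-3 + g) (D(g, K) = 4/(-3 + (g + 0)) = 4/(-3 + g))
-17225 - D(1/(-68), (2 - 6)²) = -17225 - 4/(-3 + 1/(-68)) = -17225 - 4/(-3 - 1/68) = -17225 - 4/(-205/68) = -17225 - 4*(-68)/205 = -17225 - 1*(-272/205) = -17225 + 272/205 = -3530853/205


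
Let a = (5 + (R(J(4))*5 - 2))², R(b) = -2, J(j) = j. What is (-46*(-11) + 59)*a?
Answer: 27685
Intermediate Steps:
a = 49 (a = (5 + (-2*5 - 2))² = (5 + (-10 - 2))² = (5 - 12)² = (-7)² = 49)
(-46*(-11) + 59)*a = (-46*(-11) + 59)*49 = (506 + 59)*49 = 565*49 = 27685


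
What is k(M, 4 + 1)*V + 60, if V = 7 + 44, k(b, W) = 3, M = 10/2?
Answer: 213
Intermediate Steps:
M = 5 (M = 10*(½) = 5)
V = 51
k(M, 4 + 1)*V + 60 = 3*51 + 60 = 153 + 60 = 213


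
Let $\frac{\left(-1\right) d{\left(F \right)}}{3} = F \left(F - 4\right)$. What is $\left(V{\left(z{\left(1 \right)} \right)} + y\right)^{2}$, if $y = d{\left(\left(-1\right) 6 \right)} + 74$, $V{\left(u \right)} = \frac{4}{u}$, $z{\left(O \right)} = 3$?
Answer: $\frac{98596}{9} \approx 10955.0$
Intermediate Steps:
$d{\left(F \right)} = - 3 F \left(-4 + F\right)$ ($d{\left(F \right)} = - 3 F \left(F - 4\right) = - 3 F \left(-4 + F\right)$)
$y = -106$ ($y = 3 \left(\left(-1\right) 6\right) \left(4 - \left(-1\right) 6\right) + 74 = 3 \left(-6\right) \left(4 - -6\right) + 74 = 3 \left(-6\right) \left(4 + 6\right) + 74 = 3 \left(-6\right) 10 + 74 = -180 + 74 = -106$)
$\left(V{\left(z{\left(1 \right)} \right)} + y\right)^{2} = \left(\frac{4}{3} - 106\right)^{2} = \left(- \frac{314}{3}\right)^{2} = \frac{98596}{9}$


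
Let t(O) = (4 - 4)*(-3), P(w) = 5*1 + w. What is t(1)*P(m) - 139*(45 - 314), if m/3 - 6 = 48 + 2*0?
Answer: 37391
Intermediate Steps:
m = 162 (m = 18 + 3*(48 + 2*0) = 18 + 3*(48 + 0) = 18 + 3*48 = 18 + 144 = 162)
P(w) = 5 + w
t(O) = 0 (t(O) = 0*(-3) = 0)
t(1)*P(m) - 139*(45 - 314) = 0*(5 + 162) - 139*(45 - 314) = 0*167 - 139*(-269) = 0 + 37391 = 37391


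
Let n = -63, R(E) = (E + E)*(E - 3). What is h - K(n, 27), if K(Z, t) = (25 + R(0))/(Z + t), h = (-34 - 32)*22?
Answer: -52247/36 ≈ -1451.3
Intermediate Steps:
R(E) = 2*E*(-3 + E) (R(E) = (2*E)*(-3 + E) = 2*E*(-3 + E))
h = -1452 (h = -66*22 = -1452)
K(Z, t) = 25/(Z + t) (K(Z, t) = (25 + 2*0*(-3 + 0))/(Z + t) = (25 + 2*0*(-3))/(Z + t) = (25 + 0)/(Z + t) = 25/(Z + t))
h - K(n, 27) = -1452 - 25/(-63 + 27) = -1452 - 25/(-36) = -1452 - 25*(-1)/36 = -1452 - 1*(-25/36) = -1452 + 25/36 = -52247/36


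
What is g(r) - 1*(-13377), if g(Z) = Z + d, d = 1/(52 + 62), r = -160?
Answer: 1506739/114 ≈ 13217.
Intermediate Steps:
d = 1/114 ≈ 0.0087719
g(Z) = 1/114 + Z (g(Z) = Z + 1/114 = 1/114 + Z)
g(r) - 1*(-13377) = (1/114 - 160) - 1*(-13377) = -18239/114 + 13377 = 1506739/114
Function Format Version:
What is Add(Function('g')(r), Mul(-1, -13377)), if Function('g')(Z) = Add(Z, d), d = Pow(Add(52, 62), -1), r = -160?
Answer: Rational(1506739, 114) ≈ 13217.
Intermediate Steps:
d = Rational(1, 114) (d = Pow(114, -1) = Rational(1, 114) ≈ 0.0087719)
Function('g')(Z) = Add(Rational(1, 114), Z) (Function('g')(Z) = Add(Z, Rational(1, 114)) = Add(Rational(1, 114), Z))
Add(Function('g')(r), Mul(-1, -13377)) = Add(Add(Rational(1, 114), -160), Mul(-1, -13377)) = Add(Rational(-18239, 114), 13377) = Rational(1506739, 114)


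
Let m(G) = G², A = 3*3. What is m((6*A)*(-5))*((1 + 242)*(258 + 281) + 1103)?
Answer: 9628632000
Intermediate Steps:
A = 9
m((6*A)*(-5))*((1 + 242)*(258 + 281) + 1103) = ((6*9)*(-5))²*((1 + 242)*(258 + 281) + 1103) = (54*(-5))²*(243*539 + 1103) = (-270)²*(130977 + 1103) = 72900*132080 = 9628632000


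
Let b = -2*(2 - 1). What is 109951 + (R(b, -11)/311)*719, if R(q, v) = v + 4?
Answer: 34189728/311 ≈ 1.0993e+5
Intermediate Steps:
b = -2 (b = -2*1 = -2)
R(q, v) = 4 + v
109951 + (R(b, -11)/311)*719 = 109951 + ((4 - 11)/311)*719 = 109951 - 7*1/311*719 = 109951 - 7/311*719 = 109951 - 5033/311 = 34189728/311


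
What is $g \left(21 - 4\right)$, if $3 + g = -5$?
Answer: $-136$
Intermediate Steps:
$g = -8$ ($g = -3 - 5 = -8$)
$g \left(21 - 4\right) = - 8 \left(21 - 4\right) = \left(-8\right) 17 = -136$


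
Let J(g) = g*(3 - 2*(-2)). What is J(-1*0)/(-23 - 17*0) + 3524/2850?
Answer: 1762/1425 ≈ 1.2365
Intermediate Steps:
J(g) = 7*g (J(g) = g*(3 + 4) = g*7 = 7*g)
J(-1*0)/(-23 - 17*0) + 3524/2850 = (7*(-1*0))/(-23 - 17*0) + 3524/2850 = (7*0)/(-23 + 0) + 3524*(1/2850) = 0/(-23) + 1762/1425 = 0*(-1/23) + 1762/1425 = 0 + 1762/1425 = 1762/1425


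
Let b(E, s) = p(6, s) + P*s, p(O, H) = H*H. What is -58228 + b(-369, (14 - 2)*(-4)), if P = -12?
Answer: -55348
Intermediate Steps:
p(O, H) = H**2
b(E, s) = s**2 - 12*s
-58228 + b(-369, (14 - 2)*(-4)) = -58228 + ((14 - 2)*(-4))*(-12 + (14 - 2)*(-4)) = -58228 + (12*(-4))*(-12 + 12*(-4)) = -58228 - 48*(-12 - 48) = -58228 - 48*(-60) = -58228 + 2880 = -55348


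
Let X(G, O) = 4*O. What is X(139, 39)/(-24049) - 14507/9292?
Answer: -350328395/223463308 ≈ -1.5677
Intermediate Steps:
X(139, 39)/(-24049) - 14507/9292 = (4*39)/(-24049) - 14507/9292 = 156*(-1/24049) - 14507*1/9292 = -156/24049 - 14507/9292 = -350328395/223463308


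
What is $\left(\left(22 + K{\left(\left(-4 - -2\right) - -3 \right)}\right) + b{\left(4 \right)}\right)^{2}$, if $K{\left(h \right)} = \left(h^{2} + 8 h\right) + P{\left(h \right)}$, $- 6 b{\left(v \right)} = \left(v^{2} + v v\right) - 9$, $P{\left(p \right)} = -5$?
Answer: $\frac{17689}{36} \approx 491.36$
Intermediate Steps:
$b{\left(v \right)} = \frac{3}{2} - \frac{v^{2}}{3}$ ($b{\left(v \right)} = - \frac{\left(v^{2} + v v\right) - 9}{6} = - \frac{\left(v^{2} + v^{2}\right) - 9}{6} = - \frac{2 v^{2} - 9}{6} = - \frac{-9 + 2 v^{2}}{6} = \frac{3}{2} - \frac{v^{2}}{3}$)
$K{\left(h \right)} = -5 + h^{2} + 8 h$ ($K{\left(h \right)} = \left(h^{2} + 8 h\right) - 5 = -5 + h^{2} + 8 h$)
$\left(\left(22 + K{\left(\left(-4 - -2\right) - -3 \right)}\right) + b{\left(4 \right)}\right)^{2} = \left(\left(22 + \left(-5 + \left(\left(-4 - -2\right) - -3\right)^{2} + 8 \left(\left(-4 - -2\right) - -3\right)\right)\right) + \left(\frac{3}{2} - \frac{4^{2}}{3}\right)\right)^{2} = \left(\left(22 + \left(-5 + \left(\left(-4 + 2\right) + 3\right)^{2} + 8 \left(\left(-4 + 2\right) + 3\right)\right)\right) + \left(\frac{3}{2} - \frac{16}{3}\right)\right)^{2} = \left(\left(22 + \left(-5 + \left(-2 + 3\right)^{2} + 8 \left(-2 + 3\right)\right)\right) + \left(\frac{3}{2} - \frac{16}{3}\right)\right)^{2} = \left(\left(22 + \left(-5 + 1^{2} + 8 \cdot 1\right)\right) - \frac{23}{6}\right)^{2} = \left(\left(22 + \left(-5 + 1 + 8\right)\right) - \frac{23}{6}\right)^{2} = \left(\left(22 + 4\right) - \frac{23}{6}\right)^{2} = \left(26 - \frac{23}{6}\right)^{2} = \left(\frac{133}{6}\right)^{2} = \frac{17689}{36}$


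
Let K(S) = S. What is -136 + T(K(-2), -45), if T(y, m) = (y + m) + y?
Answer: -185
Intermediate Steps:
T(y, m) = m + 2*y (T(y, m) = (m + y) + y = m + 2*y)
-136 + T(K(-2), -45) = -136 + (-45 + 2*(-2)) = -136 + (-45 - 4) = -136 - 49 = -185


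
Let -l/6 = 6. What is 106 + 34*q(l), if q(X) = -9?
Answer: -200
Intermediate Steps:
l = -36 (l = -6*6 = -36)
106 + 34*q(l) = 106 + 34*(-9) = 106 - 306 = -200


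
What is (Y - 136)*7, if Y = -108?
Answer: -1708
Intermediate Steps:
(Y - 136)*7 = (-108 - 136)*7 = -244*7 = -1708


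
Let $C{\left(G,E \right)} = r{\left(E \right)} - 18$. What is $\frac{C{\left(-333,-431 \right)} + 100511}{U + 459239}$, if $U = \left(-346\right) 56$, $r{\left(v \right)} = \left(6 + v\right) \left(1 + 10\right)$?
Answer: $\frac{95818}{439863} \approx 0.21784$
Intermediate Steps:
$r{\left(v \right)} = 66 + 11 v$ ($r{\left(v \right)} = \left(6 + v\right) 11 = 66 + 11 v$)
$C{\left(G,E \right)} = 48 + 11 E$ ($C{\left(G,E \right)} = \left(66 + 11 E\right) - 18 = 48 + 11 E$)
$U = -19376$
$\frac{C{\left(-333,-431 \right)} + 100511}{U + 459239} = \frac{\left(48 + 11 \left(-431\right)\right) + 100511}{-19376 + 459239} = \frac{\left(48 - 4741\right) + 100511}{439863} = \left(-4693 + 100511\right) \frac{1}{439863} = 95818 \cdot \frac{1}{439863} = \frac{95818}{439863}$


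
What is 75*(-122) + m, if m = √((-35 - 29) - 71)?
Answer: -9150 + 3*I*√15 ≈ -9150.0 + 11.619*I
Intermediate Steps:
m = 3*I*√15 (m = √(-64 - 71) = √(-135) = 3*I*√15 ≈ 11.619*I)
75*(-122) + m = 75*(-122) + 3*I*√15 = -9150 + 3*I*√15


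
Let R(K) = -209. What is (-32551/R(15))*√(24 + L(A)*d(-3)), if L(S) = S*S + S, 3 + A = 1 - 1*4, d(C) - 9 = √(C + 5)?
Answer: 32551*√(294 + 30*√2)/209 ≈ 2856.7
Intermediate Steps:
d(C) = 9 + √(5 + C) (d(C) = 9 + √(C + 5) = 9 + √(5 + C))
A = -6 (A = -3 + (1 - 1*4) = -3 + (1 - 4) = -3 - 3 = -6)
L(S) = S + S² (L(S) = S² + S = S + S²)
(-32551/R(15))*√(24 + L(A)*d(-3)) = (-32551/(-209))*√(24 + (-6*(1 - 6))*(9 + √(5 - 3))) = (-32551*(-1/209))*√(24 + (-6*(-5))*(9 + √2)) = 32551*√(24 + 30*(9 + √2))/209 = 32551*√(24 + (270 + 30*√2))/209 = 32551*√(294 + 30*√2)/209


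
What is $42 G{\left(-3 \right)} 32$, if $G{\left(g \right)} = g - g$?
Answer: $0$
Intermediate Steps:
$G{\left(g \right)} = 0$
$42 G{\left(-3 \right)} 32 = 42 \cdot 0 \cdot 32 = 0 \cdot 32 = 0$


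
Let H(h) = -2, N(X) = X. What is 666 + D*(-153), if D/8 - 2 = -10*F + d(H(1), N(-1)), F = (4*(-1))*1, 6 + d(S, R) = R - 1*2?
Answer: -39726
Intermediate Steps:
d(S, R) = -8 + R (d(S, R) = -6 + (R - 1*2) = -6 + (R - 2) = -6 + (-2 + R) = -8 + R)
F = -4 (F = -4*1 = -4)
D = 264 (D = 16 + 8*(-10*(-4) + (-8 - 1)) = 16 + 8*(40 - 9) = 16 + 8*31 = 16 + 248 = 264)
666 + D*(-153) = 666 + 264*(-153) = 666 - 40392 = -39726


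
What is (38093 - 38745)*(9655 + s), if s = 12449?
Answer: -14411808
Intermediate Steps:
(38093 - 38745)*(9655 + s) = (38093 - 38745)*(9655 + 12449) = -652*22104 = -14411808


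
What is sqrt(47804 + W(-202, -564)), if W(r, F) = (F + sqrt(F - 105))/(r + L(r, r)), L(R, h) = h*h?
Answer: sqrt(78805942101288 + 40602*I*sqrt(669))/40602 ≈ 218.64 + 1.4568e-6*I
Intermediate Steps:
L(R, h) = h**2
W(r, F) = (F + sqrt(-105 + F))/(r + r**2) (W(r, F) = (F + sqrt(F - 105))/(r + r**2) = (F + sqrt(-105 + F))/(r + r**2))
sqrt(47804 + W(-202, -564)) = sqrt(47804 + (-564 + sqrt(-105 - 564))/((-202)*(1 - 202))) = sqrt(47804 - 1/202*(-564 + sqrt(-669))/(-201)) = sqrt(47804 - 1/202*(-1/201)*(-564 + I*sqrt(669))) = sqrt(47804 + (-94/6767 + I*sqrt(669)/40602)) = sqrt(323489574/6767 + I*sqrt(669)/40602)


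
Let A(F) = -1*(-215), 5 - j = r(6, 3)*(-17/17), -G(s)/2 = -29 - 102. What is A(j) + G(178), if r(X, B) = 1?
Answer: 477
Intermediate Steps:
G(s) = 262 (G(s) = -2*(-29 - 102) = -2*(-131) = 262)
j = 6 (j = 5 - (-17/17) = 5 - (-17*1/17) = 5 - (-1) = 5 - 1*(-1) = 5 + 1 = 6)
A(F) = 215
A(j) + G(178) = 215 + 262 = 477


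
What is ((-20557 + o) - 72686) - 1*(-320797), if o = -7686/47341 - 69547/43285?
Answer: 66612833407779/292736455 ≈ 2.2755e+5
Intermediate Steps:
o = -517873291/292736455 (o = -7686*1/47341 - 69547*1/43285 = -1098/6763 - 69547/43285 = -517873291/292736455 ≈ -1.7691)
((-20557 + o) - 72686) - 1*(-320797) = ((-20557 - 517873291/292736455) - 72686) - 1*(-320797) = (-6018301178726/292736455 - 72686) + 320797 = -27296143146856/292736455 + 320797 = 66612833407779/292736455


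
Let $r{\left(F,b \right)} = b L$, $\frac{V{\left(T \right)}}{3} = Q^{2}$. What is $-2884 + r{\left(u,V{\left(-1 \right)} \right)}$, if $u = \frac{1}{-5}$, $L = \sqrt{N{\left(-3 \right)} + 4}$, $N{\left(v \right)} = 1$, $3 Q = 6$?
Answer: $-2884 + 12 \sqrt{5} \approx -2857.2$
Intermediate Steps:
$Q = 2$ ($Q = \frac{1}{3} \cdot 6 = 2$)
$V{\left(T \right)} = 12$ ($V{\left(T \right)} = 3 \cdot 2^{2} = 3 \cdot 4 = 12$)
$L = \sqrt{5}$ ($L = \sqrt{1 + 4} = \sqrt{5} \approx 2.2361$)
$u = - \frac{1}{5} \approx -0.2$
$r{\left(F,b \right)} = b \sqrt{5}$
$-2884 + r{\left(u,V{\left(-1 \right)} \right)} = -2884 + 12 \sqrt{5}$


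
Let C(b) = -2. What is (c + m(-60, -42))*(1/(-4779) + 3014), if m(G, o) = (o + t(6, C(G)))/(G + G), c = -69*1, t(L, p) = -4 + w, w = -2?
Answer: -988107883/4779 ≈ -2.0676e+5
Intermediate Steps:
t(L, p) = -6 (t(L, p) = -4 - 2 = -6)
c = -69
m(G, o) = (-6 + o)/(2*G) (m(G, o) = (o - 6)/(G + G) = (-6 + o)/((2*G)) = (-6 + o)*(1/(2*G)) = (-6 + o)/(2*G))
(c + m(-60, -42))*(1/(-4779) + 3014) = (-69 + (½)*(-6 - 42)/(-60))*(1/(-4779) + 3014) = (-69 + (½)*(-1/60)*(-48))*(-1/4779 + 3014) = (-69 + ⅖)*(14403905/4779) = -343/5*14403905/4779 = -988107883/4779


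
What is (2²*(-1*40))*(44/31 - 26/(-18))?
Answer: -127840/279 ≈ -458.21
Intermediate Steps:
(2²*(-1*40))*(44/31 - 26/(-18)) = (4*(-40))*(44*(1/31) - 26*(-1/18)) = -160*(44/31 + 13/9) = -160*799/279 = -127840/279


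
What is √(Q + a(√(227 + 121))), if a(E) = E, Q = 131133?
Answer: √(131133 + 2*√87) ≈ 362.15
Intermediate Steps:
√(Q + a(√(227 + 121))) = √(131133 + √(227 + 121)) = √(131133 + √348) = √(131133 + 2*√87)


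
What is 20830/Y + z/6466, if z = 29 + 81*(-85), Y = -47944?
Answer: -115847711/77501476 ≈ -1.4948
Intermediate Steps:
z = -6856 (z = 29 - 6885 = -6856)
20830/Y + z/6466 = 20830/(-47944) - 6856/6466 = 20830*(-1/47944) - 6856*1/6466 = -10415/23972 - 3428/3233 = -115847711/77501476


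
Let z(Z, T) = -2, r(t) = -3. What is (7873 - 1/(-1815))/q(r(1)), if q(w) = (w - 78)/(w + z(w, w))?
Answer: 14289496/29403 ≈ 485.99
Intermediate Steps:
q(w) = (-78 + w)/(-2 + w) (q(w) = (w - 78)/(w - 2) = (-78 + w)/(-2 + w))
(7873 - 1/(-1815))/q(r(1)) = (7873 - 1/(-1815))/(((-78 - 3)/(-2 - 3))) = (7873 - 1*(-1/1815))/((-81/(-5))) = (7873 + 1/1815)/((-⅕*(-81))) = 14289496/(1815*(81/5)) = (14289496/1815)*(5/81) = 14289496/29403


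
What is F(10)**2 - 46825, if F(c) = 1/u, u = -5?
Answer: -1170624/25 ≈ -46825.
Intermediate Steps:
F(c) = -1/5 (F(c) = 1/(-5) = -1/5)
F(10)**2 - 46825 = (-1/5)**2 - 46825 = 1/25 - 46825 = -1170624/25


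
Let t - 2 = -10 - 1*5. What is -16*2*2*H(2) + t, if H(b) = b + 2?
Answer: -269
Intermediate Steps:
H(b) = 2 + b
t = -13 (t = 2 + (-10 - 1*5) = 2 + (-10 - 5) = 2 - 15 = -13)
-16*2*2*H(2) + t = -16*2*2*(2 + 2) - 13 = -64*4 - 13 = -16*16 - 13 = -256 - 13 = -269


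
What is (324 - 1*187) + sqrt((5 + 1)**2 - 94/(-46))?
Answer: 137 + 5*sqrt(805)/23 ≈ 143.17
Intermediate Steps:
(324 - 1*187) + sqrt((5 + 1)**2 - 94/(-46)) = (324 - 187) + sqrt(6**2 - 94*(-1/46)) = 137 + sqrt(36 + 47/23) = 137 + sqrt(875/23) = 137 + 5*sqrt(805)/23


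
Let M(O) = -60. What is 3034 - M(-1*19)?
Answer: 3094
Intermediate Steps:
3034 - M(-1*19) = 3034 - 1*(-60) = 3034 + 60 = 3094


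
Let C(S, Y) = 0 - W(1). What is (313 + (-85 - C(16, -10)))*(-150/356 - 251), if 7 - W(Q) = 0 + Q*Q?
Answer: -5236101/89 ≈ -58833.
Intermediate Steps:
W(Q) = 7 - Q**2 (W(Q) = 7 - (0 + Q*Q) = 7 - (0 + Q**2) = 7 - Q**2)
C(S, Y) = -6 (C(S, Y) = 0 - (7 - 1*1**2) = 0 - (7 - 1*1) = 0 - (7 - 1) = 0 - 1*6 = 0 - 6 = -6)
(313 + (-85 - C(16, -10)))*(-150/356 - 251) = (313 + (-85 - 1*(-6)))*(-150/356 - 251) = (313 + (-85 + 6))*(-150*1/356 - 251) = (313 - 79)*(-75/178 - 251) = 234*(-44753/178) = -5236101/89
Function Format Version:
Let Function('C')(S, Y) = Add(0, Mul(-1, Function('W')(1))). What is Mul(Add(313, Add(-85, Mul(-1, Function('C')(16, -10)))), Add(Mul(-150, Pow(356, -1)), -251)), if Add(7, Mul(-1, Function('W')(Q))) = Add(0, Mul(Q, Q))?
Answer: Rational(-5236101, 89) ≈ -58833.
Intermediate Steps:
Function('W')(Q) = Add(7, Mul(-1, Pow(Q, 2))) (Function('W')(Q) = Add(7, Mul(-1, Add(0, Mul(Q, Q)))) = Add(7, Mul(-1, Add(0, Pow(Q, 2)))) = Add(7, Mul(-1, Pow(Q, 2))))
Function('C')(S, Y) = -6 (Function('C')(S, Y) = Add(0, Mul(-1, Add(7, Mul(-1, Pow(1, 2))))) = Add(0, Mul(-1, Add(7, Mul(-1, 1)))) = Add(0, Mul(-1, Add(7, -1))) = Add(0, Mul(-1, 6)) = Add(0, -6) = -6)
Mul(Add(313, Add(-85, Mul(-1, Function('C')(16, -10)))), Add(Mul(-150, Pow(356, -1)), -251)) = Mul(Add(313, Add(-85, Mul(-1, -6))), Add(Mul(-150, Pow(356, -1)), -251)) = Mul(Add(313, Add(-85, 6)), Add(Mul(-150, Rational(1, 356)), -251)) = Mul(Add(313, -79), Add(Rational(-75, 178), -251)) = Mul(234, Rational(-44753, 178)) = Rational(-5236101, 89)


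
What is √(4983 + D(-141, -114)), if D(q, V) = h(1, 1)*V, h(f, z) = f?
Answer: 3*√541 ≈ 69.778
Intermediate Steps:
D(q, V) = V (D(q, V) = 1*V = V)
√(4983 + D(-141, -114)) = √(4983 - 114) = √4869 = 3*√541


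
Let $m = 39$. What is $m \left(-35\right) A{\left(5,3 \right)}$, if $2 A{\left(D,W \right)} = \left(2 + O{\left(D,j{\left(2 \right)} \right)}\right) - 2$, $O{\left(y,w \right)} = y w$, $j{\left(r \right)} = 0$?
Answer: $0$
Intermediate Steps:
$O{\left(y,w \right)} = w y$
$A{\left(D,W \right)} = 0$ ($A{\left(D,W \right)} = \frac{\left(2 + 0 D\right) - 2}{2} = \frac{\left(2 + 0\right) - 2}{2} = \frac{2 - 2}{2} = \frac{1}{2} \cdot 0 = 0$)
$m \left(-35\right) A{\left(5,3 \right)} = 39 \left(-35\right) 0 = \left(-1365\right) 0 = 0$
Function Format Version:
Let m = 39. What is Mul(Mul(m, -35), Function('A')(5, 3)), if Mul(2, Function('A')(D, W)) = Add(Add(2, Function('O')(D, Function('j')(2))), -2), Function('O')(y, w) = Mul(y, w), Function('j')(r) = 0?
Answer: 0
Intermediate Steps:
Function('O')(y, w) = Mul(w, y)
Function('A')(D, W) = 0 (Function('A')(D, W) = Mul(Rational(1, 2), Add(Add(2, Mul(0, D)), -2)) = Mul(Rational(1, 2), Add(Add(2, 0), -2)) = Mul(Rational(1, 2), Add(2, -2)) = Mul(Rational(1, 2), 0) = 0)
Mul(Mul(m, -35), Function('A')(5, 3)) = Mul(Mul(39, -35), 0) = Mul(-1365, 0) = 0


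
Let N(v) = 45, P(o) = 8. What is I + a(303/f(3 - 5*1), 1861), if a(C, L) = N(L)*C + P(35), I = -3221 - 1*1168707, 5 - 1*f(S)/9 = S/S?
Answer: -4686165/4 ≈ -1.1715e+6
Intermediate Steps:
f(S) = 36 (f(S) = 45 - 9*S/S = 45 - 9*1 = 45 - 9 = 36)
I = -1171928 (I = -3221 - 1168707 = -1171928)
a(C, L) = 8 + 45*C (a(C, L) = 45*C + 8 = 8 + 45*C)
I + a(303/f(3 - 5*1), 1861) = -1171928 + (8 + 45*(303/36)) = -1171928 + (8 + 45*(303*(1/36))) = -1171928 + (8 + 45*(101/12)) = -1171928 + (8 + 1515/4) = -1171928 + 1547/4 = -4686165/4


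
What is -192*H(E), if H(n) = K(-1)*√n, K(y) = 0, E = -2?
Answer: 0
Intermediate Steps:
H(n) = 0 (H(n) = 0*√n = 0)
-192*H(E) = -192*0 = 0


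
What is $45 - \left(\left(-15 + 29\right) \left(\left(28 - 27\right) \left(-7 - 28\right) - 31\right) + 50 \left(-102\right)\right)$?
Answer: $6069$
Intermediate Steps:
$45 - \left(\left(-15 + 29\right) \left(\left(28 - 27\right) \left(-7 - 28\right) - 31\right) + 50 \left(-102\right)\right) = 45 - \left(14 \left(1 \left(-35\right) - 31\right) - 5100\right) = 45 - \left(14 \left(-35 - 31\right) - 5100\right) = 45 - \left(14 \left(-66\right) - 5100\right) = 45 - \left(-924 - 5100\right) = 45 - -6024 = 45 + 6024 = 6069$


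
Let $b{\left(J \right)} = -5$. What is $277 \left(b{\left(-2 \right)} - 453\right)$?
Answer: $-126866$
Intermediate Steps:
$277 \left(b{\left(-2 \right)} - 453\right) = 277 \left(-5 - 453\right) = 277 \left(-458\right) = -126866$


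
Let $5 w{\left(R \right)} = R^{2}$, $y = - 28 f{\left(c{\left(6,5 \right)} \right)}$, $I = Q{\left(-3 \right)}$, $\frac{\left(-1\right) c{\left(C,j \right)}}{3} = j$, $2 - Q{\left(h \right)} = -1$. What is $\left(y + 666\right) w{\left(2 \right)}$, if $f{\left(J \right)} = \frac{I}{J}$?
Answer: $\frac{13432}{25} \approx 537.28$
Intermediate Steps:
$Q{\left(h \right)} = 3$ ($Q{\left(h \right)} = 2 - -1 = 2 + 1 = 3$)
$c{\left(C,j \right)} = - 3 j$
$I = 3$
$f{\left(J \right)} = \frac{3}{J}$
$y = \frac{28}{5}$ ($y = - 28 \frac{3}{\left(-3\right) 5} = - 28 \frac{3}{-15} = - 28 \cdot 3 \left(- \frac{1}{15}\right) = \left(-28\right) \left(- \frac{1}{5}\right) = \frac{28}{5} \approx 5.6$)
$w{\left(R \right)} = \frac{R^{2}}{5}$
$\left(y + 666\right) w{\left(2 \right)} = \left(\frac{28}{5} + 666\right) \frac{2^{2}}{5} = \frac{3358 \cdot \frac{1}{5} \cdot 4}{5} = \frac{3358}{5} \cdot \frac{4}{5} = \frac{13432}{25}$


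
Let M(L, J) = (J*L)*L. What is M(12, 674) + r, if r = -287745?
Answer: -190689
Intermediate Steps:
M(L, J) = J*L**2
M(12, 674) + r = 674*12**2 - 287745 = 674*144 - 287745 = 97056 - 287745 = -190689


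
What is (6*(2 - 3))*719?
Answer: -4314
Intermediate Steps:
(6*(2 - 3))*719 = (6*(-1))*719 = -6*719 = -4314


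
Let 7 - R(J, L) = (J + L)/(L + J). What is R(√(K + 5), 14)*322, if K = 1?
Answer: 1932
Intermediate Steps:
R(J, L) = 6 (R(J, L) = 7 - (J + L)/(L + J) = 7 - (J + L)/(J + L) = 7 - 1*1 = 7 - 1 = 6)
R(√(K + 5), 14)*322 = 6*322 = 1932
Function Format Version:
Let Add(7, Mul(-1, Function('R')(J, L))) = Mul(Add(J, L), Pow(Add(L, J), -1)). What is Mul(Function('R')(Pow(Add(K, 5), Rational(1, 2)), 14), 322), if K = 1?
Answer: 1932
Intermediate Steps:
Function('R')(J, L) = 6 (Function('R')(J, L) = Add(7, Mul(-1, Mul(Add(J, L), Pow(Add(L, J), -1)))) = Add(7, Mul(-1, Mul(Add(J, L), Pow(Add(J, L), -1)))) = Add(7, Mul(-1, 1)) = Add(7, -1) = 6)
Mul(Function('R')(Pow(Add(K, 5), Rational(1, 2)), 14), 322) = Mul(6, 322) = 1932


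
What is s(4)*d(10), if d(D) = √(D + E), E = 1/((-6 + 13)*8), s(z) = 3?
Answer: 3*√7854/28 ≈ 9.4953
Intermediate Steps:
E = 1/56 (E = (⅛)/7 = (⅐)*(⅛) = 1/56 ≈ 0.017857)
d(D) = √(1/56 + D) (d(D) = √(D + 1/56) = √(1/56 + D))
s(4)*d(10) = 3*(√(14 + 784*10)/28) = 3*(√(14 + 7840)/28) = 3*(√7854/28) = 3*√7854/28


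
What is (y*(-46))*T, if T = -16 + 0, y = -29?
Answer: -21344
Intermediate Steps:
T = -16
(y*(-46))*T = -29*(-46)*(-16) = 1334*(-16) = -21344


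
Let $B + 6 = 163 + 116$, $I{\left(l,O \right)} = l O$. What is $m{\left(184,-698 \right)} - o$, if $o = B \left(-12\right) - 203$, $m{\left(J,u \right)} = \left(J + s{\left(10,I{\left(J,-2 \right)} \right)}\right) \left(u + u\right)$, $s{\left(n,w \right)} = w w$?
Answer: $-189305289$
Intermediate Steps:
$I{\left(l,O \right)} = O l$
$s{\left(n,w \right)} = w^{2}$
$B = 273$ ($B = -6 + \left(163 + 116\right) = -6 + 279 = 273$)
$m{\left(J,u \right)} = 2 u \left(J + 4 J^{2}\right)$ ($m{\left(J,u \right)} = \left(J + \left(- 2 J\right)^{2}\right) \left(u + u\right) = \left(J + 4 J^{2}\right) 2 u = 2 u \left(J + 4 J^{2}\right)$)
$o = -3479$ ($o = 273 \left(-12\right) - 203 = -3276 - 203 = -3479$)
$m{\left(184,-698 \right)} - o = 2 \cdot 184 \left(-698\right) \left(1 + 4 \cdot 184\right) - -3479 = 2 \cdot 184 \left(-698\right) \left(1 + 736\right) + 3479 = 2 \cdot 184 \left(-698\right) 737 + 3479 = -189308768 + 3479 = -189305289$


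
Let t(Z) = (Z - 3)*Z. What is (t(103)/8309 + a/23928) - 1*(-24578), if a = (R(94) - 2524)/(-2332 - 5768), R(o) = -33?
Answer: 39582992274399713/1610423791200 ≈ 24579.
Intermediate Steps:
t(Z) = Z*(-3 + Z) (t(Z) = (-3 + Z)*Z = Z*(-3 + Z))
a = 2557/8100 (a = (-33 - 2524)/(-2332 - 5768) = -2557/(-8100) = -2557*(-1/8100) = 2557/8100 ≈ 0.31568)
(t(103)/8309 + a/23928) - 1*(-24578) = ((103*(-3 + 103))/8309 + (2557/8100)/23928) - 1*(-24578) = ((103*100)*(1/8309) + (2557/8100)*(1/23928)) + 24578 = (10300*(1/8309) + 2557/193816800) + 24578 = (10300/8309 + 2557/193816800) + 24578 = 1996334286113/1610423791200 + 24578 = 39582992274399713/1610423791200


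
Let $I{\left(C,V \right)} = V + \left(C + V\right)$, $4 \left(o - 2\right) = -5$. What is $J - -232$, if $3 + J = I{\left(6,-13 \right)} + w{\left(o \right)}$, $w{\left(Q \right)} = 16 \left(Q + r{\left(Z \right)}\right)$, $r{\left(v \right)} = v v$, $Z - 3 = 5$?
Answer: $1245$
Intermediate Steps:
$Z = 8$ ($Z = 3 + 5 = 8$)
$o = \frac{3}{4}$ ($o = 2 + \frac{1}{4} \left(-5\right) = 2 - \frac{5}{4} = \frac{3}{4} \approx 0.75$)
$r{\left(v \right)} = v^{2}$
$I{\left(C,V \right)} = C + 2 V$
$w{\left(Q \right)} = 1024 + 16 Q$ ($w{\left(Q \right)} = 16 \left(Q + 8^{2}\right) = 16 \left(Q + 64\right) = 16 \left(64 + Q\right) = 1024 + 16 Q$)
$J = 1013$ ($J = -3 + \left(\left(6 + 2 \left(-13\right)\right) + \left(1024 + 16 \cdot \frac{3}{4}\right)\right) = -3 + \left(\left(6 - 26\right) + \left(1024 + 12\right)\right) = -3 + \left(-20 + 1036\right) = -3 + 1016 = 1013$)
$J - -232 = 1013 - -232 = 1013 + 232 = 1245$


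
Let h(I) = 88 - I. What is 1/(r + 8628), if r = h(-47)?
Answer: 1/8763 ≈ 0.00011412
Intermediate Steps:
r = 135 (r = 88 - 1*(-47) = 88 + 47 = 135)
1/(r + 8628) = 1/(135 + 8628) = 1/8763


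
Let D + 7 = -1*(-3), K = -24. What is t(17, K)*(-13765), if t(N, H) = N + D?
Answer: -178945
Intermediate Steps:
D = -4 (D = -7 - 1*(-3) = -7 + 3 = -4)
t(N, H) = -4 + N (t(N, H) = N - 4 = -4 + N)
t(17, K)*(-13765) = (-4 + 17)*(-13765) = 13*(-13765) = -178945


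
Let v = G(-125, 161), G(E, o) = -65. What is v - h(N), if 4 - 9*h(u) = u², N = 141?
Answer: 19292/9 ≈ 2143.6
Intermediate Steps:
h(u) = 4/9 - u²/9
v = -65
v - h(N) = -65 - (4/9 - ⅑*141²) = -65 - (4/9 - ⅑*19881) = -65 - (4/9 - 2209) = -65 - 1*(-19877/9) = -65 + 19877/9 = 19292/9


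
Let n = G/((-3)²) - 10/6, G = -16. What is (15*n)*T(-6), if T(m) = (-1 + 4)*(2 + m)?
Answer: 620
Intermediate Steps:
T(m) = 6 + 3*m (T(m) = 3*(2 + m) = 6 + 3*m)
n = -31/9 (n = -16/((-3)²) - 10/6 = -16/9 - 10*⅙ = -16*⅑ - 5/3 = -16/9 - 5/3 = -31/9 ≈ -3.4444)
(15*n)*T(-6) = (15*(-31/9))*(6 + 3*(-6)) = -155*(6 - 18)/3 = -155/3*(-12) = 620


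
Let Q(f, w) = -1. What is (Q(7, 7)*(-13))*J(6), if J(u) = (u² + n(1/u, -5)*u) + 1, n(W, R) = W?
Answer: 494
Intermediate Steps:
J(u) = 2 + u² (J(u) = (u² + u/u) + 1 = (u² + 1) + 1 = (1 + u²) + 1 = 2 + u²)
(Q(7, 7)*(-13))*J(6) = (-1*(-13))*(2 + 6²) = 13*(2 + 36) = 13*38 = 494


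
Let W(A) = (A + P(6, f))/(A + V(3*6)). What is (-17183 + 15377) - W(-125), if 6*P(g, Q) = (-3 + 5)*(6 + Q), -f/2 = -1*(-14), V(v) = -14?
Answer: -753499/417 ≈ -1807.0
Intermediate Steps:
f = -28 (f = -(-2)*(-14) = -2*14 = -28)
P(g, Q) = 2 + Q/3 (P(g, Q) = ((-3 + 5)*(6 + Q))/6 = (2*(6 + Q))/6 = (12 + 2*Q)/6 = 2 + Q/3)
W(A) = (-22/3 + A)/(-14 + A) (W(A) = (A + (2 + (1/3)*(-28)))/(A - 14) = (A + (2 - 28/3))/(-14 + A) = (A - 22/3)/(-14 + A) = (-22/3 + A)/(-14 + A))
(-17183 + 15377) - W(-125) = (-17183 + 15377) - (-22/3 - 125)/(-14 - 125) = -1806 - (-397)/((-139)*3) = -1806 - (-1)*(-397)/(139*3) = -1806 - 1*397/417 = -1806 - 397/417 = -753499/417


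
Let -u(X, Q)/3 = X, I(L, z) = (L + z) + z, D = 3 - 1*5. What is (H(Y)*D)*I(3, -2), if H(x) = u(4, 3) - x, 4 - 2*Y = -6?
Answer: -34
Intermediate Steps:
Y = 5 (Y = 2 - 1/2*(-6) = 2 + 3 = 5)
D = -2 (D = 3 - 5 = -2)
I(L, z) = L + 2*z
u(X, Q) = -3*X
H(x) = -12 - x (H(x) = -3*4 - x = -12 - x)
(H(Y)*D)*I(3, -2) = ((-12 - 1*5)*(-2))*(3 + 2*(-2)) = ((-12 - 5)*(-2))*(3 - 4) = -17*(-2)*(-1) = 34*(-1) = -34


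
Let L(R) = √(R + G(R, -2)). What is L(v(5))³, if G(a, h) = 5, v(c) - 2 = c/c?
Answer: 16*√2 ≈ 22.627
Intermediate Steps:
v(c) = 3 (v(c) = 2 + c/c = 2 + 1 = 3)
L(R) = √(5 + R) (L(R) = √(R + 5) = √(5 + R))
L(v(5))³ = (√(5 + 3))³ = (√8)³ = (2*√2)³ = 16*√2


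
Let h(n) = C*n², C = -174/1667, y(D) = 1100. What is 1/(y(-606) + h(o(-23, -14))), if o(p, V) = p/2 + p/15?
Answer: 250050/270621451 ≈ 0.00092398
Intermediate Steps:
o(p, V) = 17*p/30 (o(p, V) = p*(½) + p*(1/15) = p/2 + p/15 = 17*p/30)
C = -174/1667 (C = -174*1/1667 = -174/1667 ≈ -0.10438)
h(n) = -174*n²/1667
1/(y(-606) + h(o(-23, -14))) = 1/(1100 - 174*((17/30)*(-23))²/1667) = 1/(1100 - 174*(-391/30)²/1667) = 1/(1100 - 174/1667*152881/900) = 1/(1100 - 4433549/250050) = 1/(270621451/250050) = 250050/270621451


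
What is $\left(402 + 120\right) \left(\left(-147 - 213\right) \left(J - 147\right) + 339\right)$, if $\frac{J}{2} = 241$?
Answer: $-62776242$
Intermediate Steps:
$J = 482$ ($J = 2 \cdot 241 = 482$)
$\left(402 + 120\right) \left(\left(-147 - 213\right) \left(J - 147\right) + 339\right) = \left(402 + 120\right) \left(\left(-147 - 213\right) \left(482 - 147\right) + 339\right) = 522 \left(\left(-360\right) 335 + 339\right) = 522 \left(-120600 + 339\right) = 522 \left(-120261\right) = -62776242$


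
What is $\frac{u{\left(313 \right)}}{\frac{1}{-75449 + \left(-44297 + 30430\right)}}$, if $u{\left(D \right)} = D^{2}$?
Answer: $-8750199204$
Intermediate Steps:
$\frac{u{\left(313 \right)}}{\frac{1}{-75449 + \left(-44297 + 30430\right)}} = \frac{313^{2}}{\frac{1}{-75449 + \left(-44297 + 30430\right)}} = \frac{97969}{\frac{1}{-75449 - 13867}} = \frac{97969}{\frac{1}{-89316}} = \frac{97969}{- \frac{1}{89316}} = 97969 \left(-89316\right) = -8750199204$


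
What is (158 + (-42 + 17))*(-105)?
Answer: -13965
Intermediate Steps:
(158 + (-42 + 17))*(-105) = (158 - 25)*(-105) = 133*(-105) = -13965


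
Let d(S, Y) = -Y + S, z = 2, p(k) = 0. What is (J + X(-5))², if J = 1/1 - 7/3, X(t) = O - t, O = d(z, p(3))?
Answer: 289/9 ≈ 32.111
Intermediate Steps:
d(S, Y) = S - Y
O = 2 (O = 2 - 1*0 = 2 + 0 = 2)
X(t) = 2 - t
J = -4/3 (J = 1*1 - 7*⅓ = 1 - 7/3 = -4/3 ≈ -1.3333)
(J + X(-5))² = (-4/3 + (2 - 1*(-5)))² = (-4/3 + (2 + 5))² = (-4/3 + 7)² = (17/3)² = 289/9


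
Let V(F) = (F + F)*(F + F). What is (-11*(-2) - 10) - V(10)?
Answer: -388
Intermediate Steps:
V(F) = 4*F² (V(F) = (2*F)*(2*F) = 4*F²)
(-11*(-2) - 10) - V(10) = (-11*(-2) - 10) - 4*10² = (22 - 10) - 4*100 = 12 - 1*400 = 12 - 400 = -388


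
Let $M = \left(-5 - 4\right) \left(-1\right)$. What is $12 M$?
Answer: $108$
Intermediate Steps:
$M = 9$ ($M = \left(-9\right) \left(-1\right) = 9$)
$12 M = 12 \cdot 9 = 108$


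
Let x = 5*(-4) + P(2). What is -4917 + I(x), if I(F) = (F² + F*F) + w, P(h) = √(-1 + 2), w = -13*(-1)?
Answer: -4182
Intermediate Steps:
w = 13
P(h) = 1 (P(h) = √1 = 1)
x = -19 (x = 5*(-4) + 1 = -20 + 1 = -19)
I(F) = 13 + 2*F² (I(F) = (F² + F*F) + 13 = (F² + F²) + 13 = 2*F² + 13 = 13 + 2*F²)
-4917 + I(x) = -4917 + (13 + 2*(-19)²) = -4917 + (13 + 2*361) = -4917 + (13 + 722) = -4917 + 735 = -4182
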